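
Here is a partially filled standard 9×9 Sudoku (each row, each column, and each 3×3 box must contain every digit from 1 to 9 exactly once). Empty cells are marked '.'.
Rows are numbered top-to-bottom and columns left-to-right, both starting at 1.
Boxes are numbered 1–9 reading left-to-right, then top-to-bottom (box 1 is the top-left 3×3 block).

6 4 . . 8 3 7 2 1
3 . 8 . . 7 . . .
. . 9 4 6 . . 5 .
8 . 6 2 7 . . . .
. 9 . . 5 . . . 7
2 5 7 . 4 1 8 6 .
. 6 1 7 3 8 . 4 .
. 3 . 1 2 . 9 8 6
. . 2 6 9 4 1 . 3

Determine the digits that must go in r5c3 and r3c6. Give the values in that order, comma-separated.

For r5c3:
  Consider where 3 can go in box 4.
  r4c2 is out (column 2 already has a 3).
  r5c1 is out (column 1 already has a 3).
  So the only cell in box 4 that can hold 3 is r5c3.
  So r5c3 = 3.
For r3c6:
  Row 3 already contains {4, 5, 6, 9}.
  Column 6 already contains {1, 3, 4, 7, 8}.
  Its 3×3 block (box 2) already contains {3, 4, 6, 7, 8}.
  The only value from 1–9 not eliminated is 2, so r3c6 = 2.

3,2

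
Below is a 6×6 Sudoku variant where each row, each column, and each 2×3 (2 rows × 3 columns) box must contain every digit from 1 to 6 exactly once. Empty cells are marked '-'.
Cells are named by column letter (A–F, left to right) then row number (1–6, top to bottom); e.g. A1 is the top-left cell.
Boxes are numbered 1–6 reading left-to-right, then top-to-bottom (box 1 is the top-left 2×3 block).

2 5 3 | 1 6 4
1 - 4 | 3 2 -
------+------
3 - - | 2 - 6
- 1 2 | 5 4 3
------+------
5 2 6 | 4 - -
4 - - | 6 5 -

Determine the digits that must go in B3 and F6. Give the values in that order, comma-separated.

4,2

For B3:
  Row 3 already contains {2, 3, 6}.
  Column B already contains {1, 2, 5}.
  Its 2×3 block (box 3) already contains {1, 2, 3}.
  The only value from 1–6 not eliminated is 4, so B3 = 4.
For F6:
  Consider where 2 can go in row 6.
  B6 is out (column B already has a 2).
  C6 is out (column C already has a 2).
  So the only cell in row 6 that can hold 2 is F6.
  So F6 = 2.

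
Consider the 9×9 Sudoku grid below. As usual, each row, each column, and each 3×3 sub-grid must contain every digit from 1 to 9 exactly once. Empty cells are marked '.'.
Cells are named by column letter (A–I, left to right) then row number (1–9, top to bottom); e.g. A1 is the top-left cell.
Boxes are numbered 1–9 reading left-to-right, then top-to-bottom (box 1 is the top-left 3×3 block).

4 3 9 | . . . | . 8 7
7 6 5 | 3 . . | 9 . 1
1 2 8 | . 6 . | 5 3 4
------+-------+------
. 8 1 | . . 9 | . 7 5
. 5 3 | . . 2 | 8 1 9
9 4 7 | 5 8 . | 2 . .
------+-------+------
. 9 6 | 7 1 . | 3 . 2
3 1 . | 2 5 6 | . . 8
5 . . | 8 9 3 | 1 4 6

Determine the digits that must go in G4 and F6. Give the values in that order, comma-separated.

For G4:
  Consider where 4 can go in box 6.
  H6 is out (row 6 already has a 4).
  I6 is out (row 6 already has a 4).
  So the only cell in box 6 that can hold 4 is G4.
  So G4 = 4.
For F6:
  Row 6 already contains {2, 4, 5, 7, 8, 9}.
  Column F already contains {2, 3, 6, 9}.
  Its 3×3 block (box 5) already contains {2, 5, 8, 9}.
  The only value from 1–9 not eliminated is 1, so F6 = 1.

4,1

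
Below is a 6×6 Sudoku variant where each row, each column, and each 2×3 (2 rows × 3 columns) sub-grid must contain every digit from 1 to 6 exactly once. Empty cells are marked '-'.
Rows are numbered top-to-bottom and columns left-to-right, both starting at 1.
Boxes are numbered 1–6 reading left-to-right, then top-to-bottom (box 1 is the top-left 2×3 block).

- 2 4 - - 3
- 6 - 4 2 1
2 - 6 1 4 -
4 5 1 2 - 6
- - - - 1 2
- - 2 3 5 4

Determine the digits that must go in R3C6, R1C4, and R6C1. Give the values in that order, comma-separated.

5,5,6

For R3C6:
  Row 3 already contains {1, 2, 4, 6}.
  Column 6 already contains {1, 2, 3, 4, 6}.
  Its 2×3 block (box 4) already contains {1, 2, 4, 6}.
  The only value from 1–6 not eliminated is 5, so R3C6 = 5.
For R1C4:
  Consider where 5 can go in column 4.
  R5C4 is out (box 6 already has a 5).
  So the only cell in column 4 that can hold 5 is R1C4.
  So R1C4 = 5.
For R6C1:
  Consider where 6 can go in row 6.
  R6C2 is out (column 2 already has a 6).
  So the only cell in row 6 that can hold 6 is R6C1.
  So R6C1 = 6.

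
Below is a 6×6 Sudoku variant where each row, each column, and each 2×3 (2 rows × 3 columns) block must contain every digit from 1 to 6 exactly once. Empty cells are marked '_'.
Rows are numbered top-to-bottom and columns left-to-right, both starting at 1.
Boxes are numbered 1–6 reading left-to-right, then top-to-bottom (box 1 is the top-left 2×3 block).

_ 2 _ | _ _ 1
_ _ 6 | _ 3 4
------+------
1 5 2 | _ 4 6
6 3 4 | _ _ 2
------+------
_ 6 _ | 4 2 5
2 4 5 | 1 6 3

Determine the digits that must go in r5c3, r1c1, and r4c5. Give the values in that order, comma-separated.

1,4,1

For r5c3:
  Consider where 1 can go in column 3.
  r1c3 is out (row 1 already has a 1).
  So the only cell in column 3 that can hold 1 is r5c3.
  So r5c3 = 1.
For r1c1:
  Consider where 4 can go in row 1.
  r1c3 is out (column 3 already has a 4).
  r1c4 is out (column 4 already has a 4).
  r1c5 is out (column 5 already has a 4).
  So the only cell in row 1 that can hold 4 is r1c1.
  So r1c1 = 4.
For r4c5:
  Consider where 1 can go in column 5.
  r1c5 is out (row 1 already has a 1).
  So the only cell in column 5 that can hold 1 is r4c5.
  So r4c5 = 1.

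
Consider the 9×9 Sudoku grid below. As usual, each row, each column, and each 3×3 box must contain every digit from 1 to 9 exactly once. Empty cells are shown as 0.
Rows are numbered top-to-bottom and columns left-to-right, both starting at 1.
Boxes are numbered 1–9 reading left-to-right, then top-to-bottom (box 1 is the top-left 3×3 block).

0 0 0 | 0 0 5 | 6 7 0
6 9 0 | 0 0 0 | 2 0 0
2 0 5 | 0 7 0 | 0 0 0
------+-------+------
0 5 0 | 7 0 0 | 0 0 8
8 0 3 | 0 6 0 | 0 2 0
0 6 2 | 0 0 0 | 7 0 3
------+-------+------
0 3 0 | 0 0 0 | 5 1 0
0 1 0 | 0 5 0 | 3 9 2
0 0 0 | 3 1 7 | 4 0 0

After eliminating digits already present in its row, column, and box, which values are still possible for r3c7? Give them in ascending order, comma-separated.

Row 3 already contains {2, 5, 7}.
Column 7 already contains {2, 3, 4, 5, 6, 7}.
Its 3×3 block (box 3) already contains {2, 6, 7}.
Removing those from 1–9 leaves {1, 8, 9} as the candidates for r3c7.

1,8,9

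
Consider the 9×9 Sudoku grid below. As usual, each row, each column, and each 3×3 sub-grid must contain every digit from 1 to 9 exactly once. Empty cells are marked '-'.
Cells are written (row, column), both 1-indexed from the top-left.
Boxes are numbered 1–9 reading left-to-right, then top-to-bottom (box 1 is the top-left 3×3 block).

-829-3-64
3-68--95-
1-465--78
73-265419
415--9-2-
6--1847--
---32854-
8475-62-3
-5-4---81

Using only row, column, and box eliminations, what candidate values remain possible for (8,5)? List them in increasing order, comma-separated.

1,9

Row 8 already contains {2, 3, 4, 5, 6, 7, 8}.
Column 5 already contains {2, 5, 6, 8}.
Its 3×3 block (box 8) already contains {2, 3, 4, 5, 6, 8}.
Removing those from 1–9 leaves {1, 9} as the candidates for (8,5).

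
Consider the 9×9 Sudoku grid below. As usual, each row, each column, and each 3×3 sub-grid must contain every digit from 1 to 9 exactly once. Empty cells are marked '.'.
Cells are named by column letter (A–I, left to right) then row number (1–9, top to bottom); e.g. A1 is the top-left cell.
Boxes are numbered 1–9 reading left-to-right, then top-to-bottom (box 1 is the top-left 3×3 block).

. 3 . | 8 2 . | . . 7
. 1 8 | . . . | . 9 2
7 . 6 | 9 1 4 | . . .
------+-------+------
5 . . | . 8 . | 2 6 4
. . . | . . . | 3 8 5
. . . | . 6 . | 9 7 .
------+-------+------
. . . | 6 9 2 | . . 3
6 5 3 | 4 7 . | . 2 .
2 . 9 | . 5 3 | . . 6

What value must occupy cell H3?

3

Cell H3 itself could take any of {3, 5} by direct elimination.
Consider where 3 can go in column H.
H1 is out (row 1 already has a 3).
H7 is out (row 7 already has a 3).
H9 is out (row 9 already has a 3).
So the only cell in column H that can hold 3 is H3.
Therefore H3 = 3.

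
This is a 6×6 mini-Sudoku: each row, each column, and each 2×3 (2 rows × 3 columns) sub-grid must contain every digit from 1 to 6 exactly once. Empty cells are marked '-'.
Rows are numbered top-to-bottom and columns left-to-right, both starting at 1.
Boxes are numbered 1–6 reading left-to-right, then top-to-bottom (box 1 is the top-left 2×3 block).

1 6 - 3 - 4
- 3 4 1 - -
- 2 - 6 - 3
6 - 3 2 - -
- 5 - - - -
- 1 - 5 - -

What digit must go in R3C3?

Cell R3C3 itself could take any of {1, 5} by direct elimination.
Consider where 1 can go in box 3.
R3C1 is out (column 1 already has a 1).
R4C2 is out (column 2 already has a 1).
So the only cell in box 3 that can hold 1 is R3C3.
Therefore R3C3 = 1.

1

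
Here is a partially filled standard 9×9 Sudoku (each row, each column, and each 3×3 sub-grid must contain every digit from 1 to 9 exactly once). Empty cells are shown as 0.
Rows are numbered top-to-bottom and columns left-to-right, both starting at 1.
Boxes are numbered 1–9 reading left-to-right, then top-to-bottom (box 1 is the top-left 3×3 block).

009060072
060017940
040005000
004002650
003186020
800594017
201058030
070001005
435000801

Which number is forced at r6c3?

6

Cell r6c3 itself could take any of {2, 6} by direct elimination.
Consider where 6 can go in box 4.
r4c1 is out (row 4 already has a 6).
r4c2 is out (row 4 already has a 6).
r5c1 is out (row 5 already has a 6).
r5c2 is out (row 5 already has a 6).
r6c2 is out (column 2 already has a 6).
So the only cell in box 4 that can hold 6 is r6c3.
Therefore r6c3 = 6.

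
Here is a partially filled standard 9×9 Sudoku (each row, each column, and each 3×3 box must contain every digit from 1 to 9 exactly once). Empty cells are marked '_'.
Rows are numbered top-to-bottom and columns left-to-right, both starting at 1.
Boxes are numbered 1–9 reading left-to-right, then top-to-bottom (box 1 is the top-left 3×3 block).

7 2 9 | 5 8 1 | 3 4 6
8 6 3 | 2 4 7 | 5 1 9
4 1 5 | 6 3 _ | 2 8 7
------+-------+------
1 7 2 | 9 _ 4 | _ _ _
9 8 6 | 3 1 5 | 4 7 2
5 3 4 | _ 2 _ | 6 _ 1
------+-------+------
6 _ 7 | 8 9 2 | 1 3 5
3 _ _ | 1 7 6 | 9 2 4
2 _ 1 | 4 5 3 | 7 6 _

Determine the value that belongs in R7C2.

4

Row 7 already contains {1, 2, 3, 5, 6, 7, 8, 9}.
Column 2 already contains {1, 2, 3, 6, 7, 8}.
Its 3×3 block (box 7) already contains {1, 2, 3, 6, 7}.
The only value from 1–9 not eliminated is 4, so R7C2 = 4.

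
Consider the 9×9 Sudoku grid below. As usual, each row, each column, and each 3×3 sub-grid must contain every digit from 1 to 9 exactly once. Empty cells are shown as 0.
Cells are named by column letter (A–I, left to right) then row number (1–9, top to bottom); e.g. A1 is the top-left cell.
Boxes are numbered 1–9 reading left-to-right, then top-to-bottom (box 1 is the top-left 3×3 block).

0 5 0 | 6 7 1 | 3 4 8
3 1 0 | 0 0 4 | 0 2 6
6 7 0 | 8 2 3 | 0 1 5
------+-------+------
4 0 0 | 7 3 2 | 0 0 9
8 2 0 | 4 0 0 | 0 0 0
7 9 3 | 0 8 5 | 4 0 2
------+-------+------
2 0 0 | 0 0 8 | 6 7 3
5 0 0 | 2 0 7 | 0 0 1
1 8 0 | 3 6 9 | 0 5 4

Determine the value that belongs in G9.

Row 9 already contains {1, 3, 4, 5, 6, 8, 9}.
Column G already contains {3, 4, 6}.
Its 3×3 block (box 9) already contains {1, 3, 4, 5, 6, 7}.
The only value from 1–9 not eliminated is 2, so G9 = 2.

2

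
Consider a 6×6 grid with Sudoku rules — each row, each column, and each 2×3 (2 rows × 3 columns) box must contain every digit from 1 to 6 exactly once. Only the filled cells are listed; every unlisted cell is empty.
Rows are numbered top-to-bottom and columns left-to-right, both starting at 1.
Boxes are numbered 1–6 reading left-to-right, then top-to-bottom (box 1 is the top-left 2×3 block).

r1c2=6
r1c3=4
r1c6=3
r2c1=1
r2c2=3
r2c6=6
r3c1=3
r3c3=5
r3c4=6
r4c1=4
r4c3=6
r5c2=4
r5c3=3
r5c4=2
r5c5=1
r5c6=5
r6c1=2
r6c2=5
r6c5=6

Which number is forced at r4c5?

3

Cell r4c5 itself could take any of {2, 3, 5} by direct elimination.
Consider where 3 can go in column 5.
r1c5 is out (row 1 already has a 3).
r2c5 is out (row 2 already has a 3).
r3c5 is out (row 3 already has a 3).
So the only cell in column 5 that can hold 3 is r4c5.
Therefore r4c5 = 3.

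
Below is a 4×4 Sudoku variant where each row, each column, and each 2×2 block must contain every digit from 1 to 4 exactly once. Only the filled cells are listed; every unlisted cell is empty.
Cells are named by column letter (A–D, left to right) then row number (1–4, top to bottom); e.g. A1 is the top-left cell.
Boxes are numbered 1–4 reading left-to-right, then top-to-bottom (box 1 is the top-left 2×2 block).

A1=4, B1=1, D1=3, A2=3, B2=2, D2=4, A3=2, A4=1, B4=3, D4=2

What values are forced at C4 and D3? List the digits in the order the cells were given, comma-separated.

4,1

For C4:
  Row 4 already contains {1, 2, 3}.
  Column C already contains {}.
  Its 2×2 block (box 4) already contains {2}.
  The only value from 1–4 not eliminated is 4, so C4 = 4.
For D3:
  Row 3 already contains {2}.
  Column D already contains {2, 3, 4}.
  Its 2×2 block (box 4) already contains {2}.
  The only value from 1–4 not eliminated is 1, so D3 = 1.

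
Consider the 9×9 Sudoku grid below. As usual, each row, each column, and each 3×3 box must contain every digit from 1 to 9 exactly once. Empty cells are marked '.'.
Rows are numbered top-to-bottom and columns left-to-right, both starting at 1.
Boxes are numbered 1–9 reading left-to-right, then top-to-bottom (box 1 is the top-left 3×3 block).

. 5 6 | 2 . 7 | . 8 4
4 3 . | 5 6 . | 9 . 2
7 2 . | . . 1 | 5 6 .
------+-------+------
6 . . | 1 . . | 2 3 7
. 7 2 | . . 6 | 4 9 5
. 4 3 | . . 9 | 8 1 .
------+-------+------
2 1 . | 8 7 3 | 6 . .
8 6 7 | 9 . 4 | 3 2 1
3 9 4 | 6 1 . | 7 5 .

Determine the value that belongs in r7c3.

5

Row 7 already contains {1, 2, 3, 6, 7, 8}.
Column 3 already contains {2, 3, 4, 6, 7}.
Its 3×3 block (box 7) already contains {1, 2, 3, 4, 6, 7, 8, 9}.
The only value from 1–9 not eliminated is 5, so r7c3 = 5.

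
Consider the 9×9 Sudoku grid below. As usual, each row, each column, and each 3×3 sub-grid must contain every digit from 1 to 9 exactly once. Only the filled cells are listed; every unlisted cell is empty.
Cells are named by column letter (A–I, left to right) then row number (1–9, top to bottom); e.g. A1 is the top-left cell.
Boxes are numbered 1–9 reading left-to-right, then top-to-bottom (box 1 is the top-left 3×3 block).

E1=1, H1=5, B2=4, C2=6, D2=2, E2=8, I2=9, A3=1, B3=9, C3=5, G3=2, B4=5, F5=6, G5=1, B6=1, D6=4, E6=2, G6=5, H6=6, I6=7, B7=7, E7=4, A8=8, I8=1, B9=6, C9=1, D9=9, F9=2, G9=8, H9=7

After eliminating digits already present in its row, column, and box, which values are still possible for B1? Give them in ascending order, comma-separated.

Row 1 already contains {1, 5}.
Column B already contains {1, 4, 5, 6, 7, 9}.
Its 3×3 block (box 1) already contains {1, 4, 5, 6, 9}.
Removing those from 1–9 leaves {2, 3, 8} as the candidates for B1.

2,3,8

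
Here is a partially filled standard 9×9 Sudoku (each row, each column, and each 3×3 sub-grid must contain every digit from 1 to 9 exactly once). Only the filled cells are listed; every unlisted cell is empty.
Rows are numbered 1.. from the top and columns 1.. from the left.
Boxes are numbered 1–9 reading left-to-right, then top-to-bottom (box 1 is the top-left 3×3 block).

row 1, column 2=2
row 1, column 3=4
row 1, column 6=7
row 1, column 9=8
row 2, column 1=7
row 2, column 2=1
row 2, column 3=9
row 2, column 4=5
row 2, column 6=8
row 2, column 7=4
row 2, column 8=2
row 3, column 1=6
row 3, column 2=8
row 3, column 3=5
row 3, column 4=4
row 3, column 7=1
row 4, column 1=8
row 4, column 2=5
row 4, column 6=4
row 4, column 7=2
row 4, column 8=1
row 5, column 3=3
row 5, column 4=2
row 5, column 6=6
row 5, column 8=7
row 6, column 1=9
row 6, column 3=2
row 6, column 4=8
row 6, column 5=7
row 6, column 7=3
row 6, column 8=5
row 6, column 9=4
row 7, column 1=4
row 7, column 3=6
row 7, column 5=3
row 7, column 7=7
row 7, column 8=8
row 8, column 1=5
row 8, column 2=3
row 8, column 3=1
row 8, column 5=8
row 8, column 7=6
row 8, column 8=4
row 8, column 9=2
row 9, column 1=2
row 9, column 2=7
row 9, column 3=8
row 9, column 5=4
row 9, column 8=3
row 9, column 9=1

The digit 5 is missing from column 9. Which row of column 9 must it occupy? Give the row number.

7

Consider where 5 can go in column 9.
row 2, column 9 is out (row 2 already has a 5).
row 3, column 9 is out (row 3 already has a 5).
row 4, column 9 is out (row 4 already has a 5).
row 5, column 9 is out (box 6 already has a 5).
So the only cell in column 9 that can hold 5 is row 7, column 9.
That is row 7.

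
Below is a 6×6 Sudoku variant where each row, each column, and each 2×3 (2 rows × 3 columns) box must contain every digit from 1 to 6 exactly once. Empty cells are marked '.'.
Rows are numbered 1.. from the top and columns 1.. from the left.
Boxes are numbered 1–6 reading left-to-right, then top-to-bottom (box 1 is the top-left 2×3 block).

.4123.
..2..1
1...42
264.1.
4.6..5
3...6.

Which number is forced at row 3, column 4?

Cell row 3, column 4 itself could take any of {3, 5, 6} by direct elimination.
Consider where 6 can go in row 3.
row 3, column 2 is out (column 2 already has a 6).
row 3, column 3 is out (column 3 already has a 6).
So the only cell in row 3 that can hold 6 is row 3, column 4.
Therefore row 3, column 4 = 6.

6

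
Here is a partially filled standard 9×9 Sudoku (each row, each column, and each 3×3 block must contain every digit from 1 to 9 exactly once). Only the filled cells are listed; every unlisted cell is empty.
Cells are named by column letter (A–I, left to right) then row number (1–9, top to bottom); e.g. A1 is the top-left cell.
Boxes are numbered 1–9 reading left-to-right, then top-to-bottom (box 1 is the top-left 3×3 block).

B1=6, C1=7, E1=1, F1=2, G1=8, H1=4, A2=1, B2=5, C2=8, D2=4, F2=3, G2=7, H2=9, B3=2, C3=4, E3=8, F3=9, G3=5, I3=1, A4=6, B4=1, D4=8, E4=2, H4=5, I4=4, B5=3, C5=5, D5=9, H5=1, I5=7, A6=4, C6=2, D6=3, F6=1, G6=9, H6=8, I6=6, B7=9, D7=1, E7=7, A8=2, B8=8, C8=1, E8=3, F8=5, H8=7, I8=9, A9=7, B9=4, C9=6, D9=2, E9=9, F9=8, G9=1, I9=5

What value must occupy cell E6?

5

Row 6 already contains {1, 2, 3, 4, 6, 8, 9}.
Column E already contains {1, 2, 3, 7, 8, 9}.
Its 3×3 block (box 5) already contains {1, 2, 3, 8, 9}.
The only value from 1–9 not eliminated is 5, so E6 = 5.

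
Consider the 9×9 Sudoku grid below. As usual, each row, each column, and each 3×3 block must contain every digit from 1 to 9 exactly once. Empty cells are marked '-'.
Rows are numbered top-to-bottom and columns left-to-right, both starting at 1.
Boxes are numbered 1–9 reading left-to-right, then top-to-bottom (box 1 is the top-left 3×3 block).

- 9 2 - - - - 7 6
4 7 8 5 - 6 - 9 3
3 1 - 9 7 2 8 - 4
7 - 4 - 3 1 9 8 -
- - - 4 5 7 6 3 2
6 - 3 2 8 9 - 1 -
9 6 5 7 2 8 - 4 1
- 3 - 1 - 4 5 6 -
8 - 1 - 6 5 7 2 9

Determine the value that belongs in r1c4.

8

Cell r1c4 itself could take any of {3, 8} by direct elimination.
Consider where 8 can go in box 2.
r1c5 is out (column 5 already has a 8).
r1c6 is out (column 6 already has a 8).
r2c5 is out (row 2 already has a 8).
So the only cell in box 2 that can hold 8 is r1c4.
Therefore r1c4 = 8.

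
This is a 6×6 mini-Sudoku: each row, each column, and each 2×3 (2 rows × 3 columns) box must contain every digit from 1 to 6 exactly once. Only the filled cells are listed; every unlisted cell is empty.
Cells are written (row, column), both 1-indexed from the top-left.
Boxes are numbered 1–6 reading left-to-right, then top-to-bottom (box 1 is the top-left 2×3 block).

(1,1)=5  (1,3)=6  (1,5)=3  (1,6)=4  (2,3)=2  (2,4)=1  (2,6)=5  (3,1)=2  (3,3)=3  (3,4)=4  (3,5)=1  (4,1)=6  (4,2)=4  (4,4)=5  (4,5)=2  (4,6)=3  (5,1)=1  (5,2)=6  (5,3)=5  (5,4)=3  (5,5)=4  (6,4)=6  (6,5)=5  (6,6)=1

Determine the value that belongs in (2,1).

Cell (2,1) itself could take any of {3, 4} by direct elimination.
Consider where 4 can go in row 2.
(2,2) is out (column 2 already has a 4).
(2,5) is out (column 5 already has a 4).
So the only cell in row 2 that can hold 4 is (2,1).
Therefore (2,1) = 4.

4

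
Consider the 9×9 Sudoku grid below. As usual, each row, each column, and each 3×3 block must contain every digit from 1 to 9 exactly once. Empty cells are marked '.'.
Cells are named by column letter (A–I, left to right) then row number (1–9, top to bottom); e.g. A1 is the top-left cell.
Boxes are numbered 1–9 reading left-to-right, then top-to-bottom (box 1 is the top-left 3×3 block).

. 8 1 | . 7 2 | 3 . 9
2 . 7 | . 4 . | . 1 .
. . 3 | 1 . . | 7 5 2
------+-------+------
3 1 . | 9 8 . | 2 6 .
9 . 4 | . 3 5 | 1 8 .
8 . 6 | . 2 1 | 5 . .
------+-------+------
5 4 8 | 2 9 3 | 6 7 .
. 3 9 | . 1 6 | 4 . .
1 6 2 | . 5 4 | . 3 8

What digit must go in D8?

8

Cell D8 itself could take any of {7, 8} by direct elimination.
Consider where 8 can go in row 8.
A8 is out (column A already has a 8).
H8 is out (column H already has a 8).
I8 is out (column I already has a 8).
So the only cell in row 8 that can hold 8 is D8.
Therefore D8 = 8.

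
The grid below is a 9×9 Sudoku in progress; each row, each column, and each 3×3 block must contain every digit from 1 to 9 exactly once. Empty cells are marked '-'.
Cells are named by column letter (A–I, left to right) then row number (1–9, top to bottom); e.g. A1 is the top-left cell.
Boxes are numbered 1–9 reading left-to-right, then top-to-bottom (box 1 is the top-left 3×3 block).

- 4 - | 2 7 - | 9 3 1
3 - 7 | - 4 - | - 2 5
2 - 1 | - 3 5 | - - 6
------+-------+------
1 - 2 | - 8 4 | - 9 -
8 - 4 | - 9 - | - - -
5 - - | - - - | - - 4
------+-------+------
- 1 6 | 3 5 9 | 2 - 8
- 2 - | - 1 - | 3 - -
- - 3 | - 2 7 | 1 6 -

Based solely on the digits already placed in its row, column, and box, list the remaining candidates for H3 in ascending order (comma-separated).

4,7,8

Row 3 already contains {1, 2, 3, 5, 6}.
Column H already contains {2, 3, 6, 9}.
Its 3×3 block (box 3) already contains {1, 2, 3, 5, 6, 9}.
Removing those from 1–9 leaves {4, 7, 8} as the candidates for H3.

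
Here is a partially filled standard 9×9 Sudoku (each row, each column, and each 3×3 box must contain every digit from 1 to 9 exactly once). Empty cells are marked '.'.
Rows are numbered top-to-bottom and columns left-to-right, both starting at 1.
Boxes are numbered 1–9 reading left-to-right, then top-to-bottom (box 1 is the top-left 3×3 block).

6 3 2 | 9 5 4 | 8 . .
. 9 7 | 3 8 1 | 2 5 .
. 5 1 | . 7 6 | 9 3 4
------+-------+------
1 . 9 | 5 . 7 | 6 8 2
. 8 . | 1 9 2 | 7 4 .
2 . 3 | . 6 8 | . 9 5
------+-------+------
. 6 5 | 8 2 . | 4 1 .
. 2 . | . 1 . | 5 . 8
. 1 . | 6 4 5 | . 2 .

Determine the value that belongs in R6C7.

1

Row 6 already contains {2, 3, 5, 6, 8, 9}.
Column 7 already contains {2, 4, 5, 6, 7, 8, 9}.
Its 3×3 block (box 6) already contains {2, 4, 5, 6, 7, 8, 9}.
The only value from 1–9 not eliminated is 1, so R6C7 = 1.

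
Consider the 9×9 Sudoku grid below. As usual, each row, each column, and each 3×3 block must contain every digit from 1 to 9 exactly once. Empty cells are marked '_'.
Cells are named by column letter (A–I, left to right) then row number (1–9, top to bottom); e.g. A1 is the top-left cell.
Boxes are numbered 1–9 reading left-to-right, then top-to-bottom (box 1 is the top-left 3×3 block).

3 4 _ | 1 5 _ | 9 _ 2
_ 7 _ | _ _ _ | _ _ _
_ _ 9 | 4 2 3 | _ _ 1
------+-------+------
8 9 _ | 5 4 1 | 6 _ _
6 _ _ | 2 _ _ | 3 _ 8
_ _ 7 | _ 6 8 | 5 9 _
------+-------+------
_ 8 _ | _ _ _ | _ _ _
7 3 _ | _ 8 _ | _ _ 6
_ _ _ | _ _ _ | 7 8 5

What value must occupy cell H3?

Cell H3 itself could take any of {5, 6, 7} by direct elimination.
Consider where 7 can go in row 3.
A3 is out (column A already has a 7).
B3 is out (column B already has a 7).
G3 is out (column G already has a 7).
So the only cell in row 3 that can hold 7 is H3.
Therefore H3 = 7.

7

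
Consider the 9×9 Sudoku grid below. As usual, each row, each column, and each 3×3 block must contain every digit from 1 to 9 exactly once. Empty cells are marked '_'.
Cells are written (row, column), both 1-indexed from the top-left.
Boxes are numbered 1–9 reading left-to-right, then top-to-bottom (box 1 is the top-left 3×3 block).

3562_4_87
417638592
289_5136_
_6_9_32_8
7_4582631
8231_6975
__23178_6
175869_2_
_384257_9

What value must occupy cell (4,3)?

Row 4 already contains {2, 3, 6, 8, 9}.
Column 3 already contains {2, 3, 4, 5, 6, 7, 8, 9}.
Its 3×3 block (box 4) already contains {2, 3, 4, 6, 7, 8}.
The only value from 1–9 not eliminated is 1, so (4,3) = 1.

1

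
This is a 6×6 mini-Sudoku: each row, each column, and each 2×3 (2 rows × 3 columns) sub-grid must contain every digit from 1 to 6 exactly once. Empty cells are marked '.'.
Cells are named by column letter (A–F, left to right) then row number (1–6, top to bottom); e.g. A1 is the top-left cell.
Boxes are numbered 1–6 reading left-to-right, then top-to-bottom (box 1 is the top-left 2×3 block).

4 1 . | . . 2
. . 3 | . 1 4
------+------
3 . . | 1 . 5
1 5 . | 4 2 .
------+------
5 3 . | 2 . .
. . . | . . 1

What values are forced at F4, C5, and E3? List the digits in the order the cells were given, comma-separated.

For F4:
  Consider where 3 can go in row 4.
  C4 is out (column C already has a 3).
  So the only cell in row 4 that can hold 3 is F4.
  So F4 = 3.
For C5:
  Consider where 1 can go in row 5.
  E5 is out (column E already has a 1).
  F5 is out (column F already has a 1).
  So the only cell in row 5 that can hold 1 is C5.
  So C5 = 1.
For E3:
  Row 3 already contains {1, 3, 5}.
  Column E already contains {1, 2}.
  Its 2×3 block (box 4) already contains {1, 2, 4, 5}.
  The only value from 1–6 not eliminated is 6, so E3 = 6.

3,1,6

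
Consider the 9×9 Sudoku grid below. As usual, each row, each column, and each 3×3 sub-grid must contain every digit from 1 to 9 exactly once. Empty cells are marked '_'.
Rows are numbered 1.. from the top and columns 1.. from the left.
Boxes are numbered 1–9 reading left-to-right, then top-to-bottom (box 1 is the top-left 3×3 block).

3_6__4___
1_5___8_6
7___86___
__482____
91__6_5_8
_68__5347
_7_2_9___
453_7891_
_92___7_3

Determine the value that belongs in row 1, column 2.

8

Cell row 1, column 2 itself could take any of {2, 8} by direct elimination.
Consider where 8 can go in box 1.
row 2, column 2 is out (row 2 already has a 8).
row 3, column 2 is out (row 3 already has a 8).
row 3, column 3 is out (row 3 already has a 8).
So the only cell in box 1 that can hold 8 is row 1, column 2.
Therefore row 1, column 2 = 8.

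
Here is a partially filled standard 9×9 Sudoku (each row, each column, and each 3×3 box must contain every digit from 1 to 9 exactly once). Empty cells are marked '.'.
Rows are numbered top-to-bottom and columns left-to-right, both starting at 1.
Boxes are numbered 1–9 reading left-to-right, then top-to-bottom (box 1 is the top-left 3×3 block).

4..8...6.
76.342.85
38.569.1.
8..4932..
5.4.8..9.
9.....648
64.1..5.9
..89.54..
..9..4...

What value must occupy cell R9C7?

8

Cell R9C7 itself could take any of {1, 3, 7, 8} by direct elimination.
Consider where 8 can go in row 9.
R9C1 is out (column 1 already has a 8). R9C2 is out (column 2 already has a 8). R9C4 is out (column 4 already has a 8). R9C5 is out (column 5 already has a 8). The remaining empty cells in row 9 are similarly blocked.
So the only cell in row 9 that can hold 8 is R9C7.
Therefore R9C7 = 8.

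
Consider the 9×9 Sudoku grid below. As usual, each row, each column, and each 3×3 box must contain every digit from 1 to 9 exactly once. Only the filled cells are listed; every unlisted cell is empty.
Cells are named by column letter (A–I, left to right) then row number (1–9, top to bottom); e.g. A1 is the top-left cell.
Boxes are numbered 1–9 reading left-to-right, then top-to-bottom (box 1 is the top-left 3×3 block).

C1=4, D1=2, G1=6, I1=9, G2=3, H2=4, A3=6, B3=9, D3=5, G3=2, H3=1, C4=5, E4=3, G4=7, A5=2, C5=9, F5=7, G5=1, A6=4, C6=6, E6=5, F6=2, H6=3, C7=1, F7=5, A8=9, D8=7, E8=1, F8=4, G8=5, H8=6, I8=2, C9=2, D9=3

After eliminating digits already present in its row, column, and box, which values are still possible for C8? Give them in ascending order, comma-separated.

Row 8 already contains {1, 2, 4, 5, 6, 7, 9}.
Column C already contains {1, 2, 4, 5, 6, 9}.
Its 3×3 block (box 7) already contains {1, 2, 9}.
Removing those from 1–9 leaves {3, 8} as the candidates for C8.

3,8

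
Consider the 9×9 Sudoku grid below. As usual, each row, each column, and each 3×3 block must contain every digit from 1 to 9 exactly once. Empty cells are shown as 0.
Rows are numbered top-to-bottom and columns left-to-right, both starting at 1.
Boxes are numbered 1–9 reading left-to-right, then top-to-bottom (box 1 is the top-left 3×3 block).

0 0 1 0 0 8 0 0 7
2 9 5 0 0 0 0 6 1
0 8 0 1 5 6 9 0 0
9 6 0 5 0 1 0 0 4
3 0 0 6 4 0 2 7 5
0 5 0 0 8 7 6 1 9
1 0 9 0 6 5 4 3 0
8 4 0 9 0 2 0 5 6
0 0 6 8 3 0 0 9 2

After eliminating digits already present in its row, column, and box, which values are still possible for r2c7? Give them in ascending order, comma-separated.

3,8

Row 2 already contains {1, 2, 5, 6, 9}.
Column 7 already contains {2, 4, 6, 9}.
Its 3×3 block (box 3) already contains {1, 6, 7, 9}.
Removing those from 1–9 leaves {3, 8} as the candidates for r2c7.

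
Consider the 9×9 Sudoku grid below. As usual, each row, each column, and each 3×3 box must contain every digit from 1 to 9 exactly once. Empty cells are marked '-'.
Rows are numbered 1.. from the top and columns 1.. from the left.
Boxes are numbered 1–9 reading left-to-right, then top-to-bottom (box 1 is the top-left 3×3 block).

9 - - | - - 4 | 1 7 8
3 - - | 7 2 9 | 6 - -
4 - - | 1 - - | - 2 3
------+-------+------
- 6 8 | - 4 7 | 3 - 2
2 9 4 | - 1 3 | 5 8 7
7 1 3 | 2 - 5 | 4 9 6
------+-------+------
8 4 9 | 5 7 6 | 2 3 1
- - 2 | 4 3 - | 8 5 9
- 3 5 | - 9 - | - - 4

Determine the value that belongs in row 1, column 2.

Cell row 1, column 2 itself could take any of {2, 5} by direct elimination.
Consider where 2 can go in box 1.
row 1, column 3 is out (column 3 already has a 2).
row 2, column 2 is out (row 2 already has a 2).
row 2, column 3 is out (row 2 already has a 2).
row 3, column 2 is out (row 3 already has a 2).
row 3, column 3 is out (row 3 already has a 2).
So the only cell in box 1 that can hold 2 is row 1, column 2.
Therefore row 1, column 2 = 2.

2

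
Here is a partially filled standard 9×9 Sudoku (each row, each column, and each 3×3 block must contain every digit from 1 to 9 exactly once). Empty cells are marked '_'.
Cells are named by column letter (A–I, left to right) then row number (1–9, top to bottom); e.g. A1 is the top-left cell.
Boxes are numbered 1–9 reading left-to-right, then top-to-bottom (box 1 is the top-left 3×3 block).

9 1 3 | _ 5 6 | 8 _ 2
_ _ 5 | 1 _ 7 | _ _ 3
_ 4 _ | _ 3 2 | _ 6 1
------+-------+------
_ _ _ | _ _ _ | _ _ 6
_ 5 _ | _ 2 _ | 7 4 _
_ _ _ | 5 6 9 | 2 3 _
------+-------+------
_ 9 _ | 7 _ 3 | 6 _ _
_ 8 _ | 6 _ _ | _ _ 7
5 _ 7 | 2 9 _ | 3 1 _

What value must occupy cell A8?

3

Cell A8 itself could take any of {1, 2, 3, 4} by direct elimination.
Consider where 3 can go in box 7.
A7 is out (row 7 already has a 3).
C7 is out (row 7 already has a 3).
C8 is out (column C already has a 3).
B9 is out (row 9 already has a 3).
So the only cell in box 7 that can hold 3 is A8.
Therefore A8 = 3.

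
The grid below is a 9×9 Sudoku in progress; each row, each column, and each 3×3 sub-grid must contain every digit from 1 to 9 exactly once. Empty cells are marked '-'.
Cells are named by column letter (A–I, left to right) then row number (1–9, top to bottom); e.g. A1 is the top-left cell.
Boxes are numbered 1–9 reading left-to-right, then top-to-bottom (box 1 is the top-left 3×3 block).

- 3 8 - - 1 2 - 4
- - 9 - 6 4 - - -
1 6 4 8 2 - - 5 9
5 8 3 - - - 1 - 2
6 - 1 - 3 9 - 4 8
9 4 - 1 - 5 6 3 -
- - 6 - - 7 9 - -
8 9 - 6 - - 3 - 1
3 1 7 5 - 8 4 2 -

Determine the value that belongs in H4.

Cell H4 itself could take any of {7, 9} by direct elimination.
Consider where 9 can go in box 6.
G5 is out (row 5 already has a 9).
I6 is out (row 6 already has a 9).
So the only cell in box 6 that can hold 9 is H4.
Therefore H4 = 9.

9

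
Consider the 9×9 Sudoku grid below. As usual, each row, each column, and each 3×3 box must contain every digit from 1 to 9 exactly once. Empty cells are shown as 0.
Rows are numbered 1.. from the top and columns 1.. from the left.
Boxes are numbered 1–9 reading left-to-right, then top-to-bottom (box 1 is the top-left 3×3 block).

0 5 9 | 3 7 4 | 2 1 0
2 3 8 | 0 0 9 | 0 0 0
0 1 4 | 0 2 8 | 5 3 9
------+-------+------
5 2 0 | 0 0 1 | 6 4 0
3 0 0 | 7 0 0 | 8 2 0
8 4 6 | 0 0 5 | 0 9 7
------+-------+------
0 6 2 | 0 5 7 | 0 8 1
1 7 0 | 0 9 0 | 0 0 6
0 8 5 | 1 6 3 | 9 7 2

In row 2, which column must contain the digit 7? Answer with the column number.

Consider where 7 can go in row 2.
row 2, column 4 is out (column 4 already has a 7).
row 2, column 5 is out (column 5 already has a 7).
row 2, column 8 is out (column 8 already has a 7).
row 2, column 9 is out (column 9 already has a 7).
So the only cell in row 2 that can hold 7 is row 2, column 7.
That is column 7.

7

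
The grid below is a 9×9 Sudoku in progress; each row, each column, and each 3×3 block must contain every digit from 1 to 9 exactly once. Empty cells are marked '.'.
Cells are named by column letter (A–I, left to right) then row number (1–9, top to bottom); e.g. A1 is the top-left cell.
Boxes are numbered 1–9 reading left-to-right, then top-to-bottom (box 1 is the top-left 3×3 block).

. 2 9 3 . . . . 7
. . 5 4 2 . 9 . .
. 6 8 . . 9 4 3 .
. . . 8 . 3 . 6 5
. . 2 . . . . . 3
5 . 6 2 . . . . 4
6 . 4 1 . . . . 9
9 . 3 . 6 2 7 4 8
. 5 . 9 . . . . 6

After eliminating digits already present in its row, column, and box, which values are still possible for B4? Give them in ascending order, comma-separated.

1,4,7,9

Row 4 already contains {3, 5, 6, 8}.
Column B already contains {2, 5, 6}.
Its 3×3 block (box 4) already contains {2, 5, 6}.
Removing those from 1–9 leaves {1, 4, 7, 9} as the candidates for B4.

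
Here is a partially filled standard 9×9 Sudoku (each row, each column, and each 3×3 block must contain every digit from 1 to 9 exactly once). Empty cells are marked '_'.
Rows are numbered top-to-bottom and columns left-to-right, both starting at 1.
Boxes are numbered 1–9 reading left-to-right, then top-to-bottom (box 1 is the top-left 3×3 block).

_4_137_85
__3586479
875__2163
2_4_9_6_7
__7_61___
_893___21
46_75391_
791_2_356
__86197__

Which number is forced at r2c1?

1

Row 2 already contains {3, 4, 5, 6, 7, 8, 9}.
Column 1 already contains {2, 4, 7, 8}.
Its 3×3 block (box 1) already contains {3, 4, 5, 7, 8}.
The only value from 1–9 not eliminated is 1, so r2c1 = 1.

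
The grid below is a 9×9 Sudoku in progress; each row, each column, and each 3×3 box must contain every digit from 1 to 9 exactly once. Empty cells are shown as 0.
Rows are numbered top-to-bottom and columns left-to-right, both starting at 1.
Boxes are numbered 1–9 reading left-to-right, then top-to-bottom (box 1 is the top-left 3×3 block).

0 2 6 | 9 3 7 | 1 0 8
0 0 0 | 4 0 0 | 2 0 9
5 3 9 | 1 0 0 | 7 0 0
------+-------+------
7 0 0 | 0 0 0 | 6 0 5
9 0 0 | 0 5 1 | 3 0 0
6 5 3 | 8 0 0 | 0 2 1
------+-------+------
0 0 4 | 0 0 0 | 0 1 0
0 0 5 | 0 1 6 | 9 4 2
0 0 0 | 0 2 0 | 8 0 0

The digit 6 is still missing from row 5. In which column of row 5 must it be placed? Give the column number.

4

Consider where 6 can go in row 5.
R5C2 is out (box 4 already has a 6).
R5C3 is out (column 3 already has a 6).
R5C8 is out (box 6 already has a 6).
R5C9 is out (box 6 already has a 6).
So the only cell in row 5 that can hold 6 is R5C4.
That is column 4.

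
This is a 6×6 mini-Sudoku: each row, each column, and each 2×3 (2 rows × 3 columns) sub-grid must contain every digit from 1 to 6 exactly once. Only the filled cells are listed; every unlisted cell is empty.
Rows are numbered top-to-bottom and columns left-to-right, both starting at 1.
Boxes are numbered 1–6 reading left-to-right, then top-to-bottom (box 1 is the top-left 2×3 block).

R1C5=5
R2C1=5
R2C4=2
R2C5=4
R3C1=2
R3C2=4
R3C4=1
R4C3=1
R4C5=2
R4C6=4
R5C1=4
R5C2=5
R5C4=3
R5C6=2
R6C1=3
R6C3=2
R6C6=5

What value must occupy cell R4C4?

Cell R4C4 itself could take any of {5, 6} by direct elimination.
Consider where 5 can go in row 4.
R4C1 is out (column 1 already has a 5).
R4C2 is out (column 2 already has a 5).
So the only cell in row 4 that can hold 5 is R4C4.
Therefore R4C4 = 5.

5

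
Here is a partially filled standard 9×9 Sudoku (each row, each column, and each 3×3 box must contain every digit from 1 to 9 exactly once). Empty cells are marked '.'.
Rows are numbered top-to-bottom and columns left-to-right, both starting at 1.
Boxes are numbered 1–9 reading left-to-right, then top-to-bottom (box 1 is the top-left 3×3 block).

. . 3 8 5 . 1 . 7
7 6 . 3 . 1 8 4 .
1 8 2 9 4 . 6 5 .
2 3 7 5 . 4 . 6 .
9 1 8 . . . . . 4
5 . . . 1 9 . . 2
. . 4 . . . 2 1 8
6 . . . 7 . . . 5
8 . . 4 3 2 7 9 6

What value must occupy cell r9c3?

1

Cell r9c3 itself could take any of {1, 5} by direct elimination.
Consider where 1 can go in row 9.
r9c2 is out (column 2 already has a 1).
So the only cell in row 9 that can hold 1 is r9c3.
Therefore r9c3 = 1.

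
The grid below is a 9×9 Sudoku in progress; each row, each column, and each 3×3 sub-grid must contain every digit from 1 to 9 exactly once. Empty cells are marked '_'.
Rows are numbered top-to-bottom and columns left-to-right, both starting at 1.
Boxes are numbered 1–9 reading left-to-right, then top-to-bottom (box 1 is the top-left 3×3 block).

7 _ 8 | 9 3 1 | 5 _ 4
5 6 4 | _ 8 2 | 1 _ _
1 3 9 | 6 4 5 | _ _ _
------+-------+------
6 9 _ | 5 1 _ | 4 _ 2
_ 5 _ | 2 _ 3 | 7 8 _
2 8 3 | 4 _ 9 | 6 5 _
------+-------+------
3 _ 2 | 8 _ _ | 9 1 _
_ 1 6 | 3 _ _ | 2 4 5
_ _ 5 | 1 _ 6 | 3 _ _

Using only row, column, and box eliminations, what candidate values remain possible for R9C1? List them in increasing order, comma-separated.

Row 9 already contains {1, 3, 5, 6}.
Column 1 already contains {1, 2, 3, 5, 6, 7}.
Its 3×3 block (box 7) already contains {1, 2, 3, 5, 6}.
Removing those from 1–9 leaves {4, 8, 9} as the candidates for R9C1.

4,8,9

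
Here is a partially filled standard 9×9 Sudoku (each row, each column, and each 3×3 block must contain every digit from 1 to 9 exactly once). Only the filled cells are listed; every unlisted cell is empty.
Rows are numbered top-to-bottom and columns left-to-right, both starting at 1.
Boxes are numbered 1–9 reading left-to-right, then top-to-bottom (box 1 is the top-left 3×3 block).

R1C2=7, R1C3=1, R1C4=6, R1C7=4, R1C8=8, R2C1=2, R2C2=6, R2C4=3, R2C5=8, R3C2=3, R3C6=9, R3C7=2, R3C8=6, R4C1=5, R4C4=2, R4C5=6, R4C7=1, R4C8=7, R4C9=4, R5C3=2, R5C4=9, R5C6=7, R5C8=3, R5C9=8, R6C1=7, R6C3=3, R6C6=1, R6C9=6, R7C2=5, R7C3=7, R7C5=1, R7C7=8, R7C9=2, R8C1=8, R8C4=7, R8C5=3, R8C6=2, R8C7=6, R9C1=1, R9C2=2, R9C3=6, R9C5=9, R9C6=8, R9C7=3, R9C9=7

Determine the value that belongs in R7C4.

Row 7 already contains {1, 2, 5, 7, 8}.
Column 4 already contains {2, 3, 6, 7, 9}.
Its 3×3 block (box 8) already contains {1, 2, 3, 7, 8, 9}.
The only value from 1–9 not eliminated is 4, so R7C4 = 4.

4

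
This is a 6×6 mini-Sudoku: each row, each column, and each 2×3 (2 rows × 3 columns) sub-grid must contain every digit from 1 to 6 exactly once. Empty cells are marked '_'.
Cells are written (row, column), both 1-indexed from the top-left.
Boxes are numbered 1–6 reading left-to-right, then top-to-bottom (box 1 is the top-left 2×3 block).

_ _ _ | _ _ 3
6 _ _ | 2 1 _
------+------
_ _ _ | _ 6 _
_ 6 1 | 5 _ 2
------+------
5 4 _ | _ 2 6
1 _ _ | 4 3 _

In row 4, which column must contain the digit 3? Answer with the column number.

1

Consider where 3 can go in row 4.
(4,5) is out (column 5 already has a 3).
So the only cell in row 4 that can hold 3 is (4,1).
That is column 1.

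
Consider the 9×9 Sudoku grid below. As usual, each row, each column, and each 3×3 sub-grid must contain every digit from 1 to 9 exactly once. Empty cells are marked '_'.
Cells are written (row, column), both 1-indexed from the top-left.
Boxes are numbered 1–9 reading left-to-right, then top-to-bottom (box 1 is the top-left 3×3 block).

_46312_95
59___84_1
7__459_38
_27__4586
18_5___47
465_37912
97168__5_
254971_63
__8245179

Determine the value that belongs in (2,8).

2

Row 2 already contains {1, 4, 5, 8, 9}.
Column 8 already contains {1, 3, 4, 5, 6, 7, 8, 9}.
Its 3×3 block (box 3) already contains {1, 3, 4, 5, 8, 9}.
The only value from 1–9 not eliminated is 2, so (2,8) = 2.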